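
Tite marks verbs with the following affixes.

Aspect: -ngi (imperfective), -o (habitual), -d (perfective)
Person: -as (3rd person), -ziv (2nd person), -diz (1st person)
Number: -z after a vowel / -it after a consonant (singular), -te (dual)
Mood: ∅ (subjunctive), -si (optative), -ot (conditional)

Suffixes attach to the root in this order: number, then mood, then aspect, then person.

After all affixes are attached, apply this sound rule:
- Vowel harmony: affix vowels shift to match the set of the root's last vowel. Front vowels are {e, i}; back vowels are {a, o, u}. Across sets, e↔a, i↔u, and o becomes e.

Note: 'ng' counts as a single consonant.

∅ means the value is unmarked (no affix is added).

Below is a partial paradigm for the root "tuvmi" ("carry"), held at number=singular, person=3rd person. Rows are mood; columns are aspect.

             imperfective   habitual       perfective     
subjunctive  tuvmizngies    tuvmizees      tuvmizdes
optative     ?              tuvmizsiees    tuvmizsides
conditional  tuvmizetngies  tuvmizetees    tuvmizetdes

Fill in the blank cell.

Attach number singular -z (after vowel 'i') → tuvmiz.
Attach mood optative -si → tuvmizsi.
Attach aspect imperfective -ngi → tuvmizsingi.
Attach person 3rd person -as → tuvmizsingias.
Apply vowel harmony: tuvmizsingias → tuvmizsingies.

tuvmizsingies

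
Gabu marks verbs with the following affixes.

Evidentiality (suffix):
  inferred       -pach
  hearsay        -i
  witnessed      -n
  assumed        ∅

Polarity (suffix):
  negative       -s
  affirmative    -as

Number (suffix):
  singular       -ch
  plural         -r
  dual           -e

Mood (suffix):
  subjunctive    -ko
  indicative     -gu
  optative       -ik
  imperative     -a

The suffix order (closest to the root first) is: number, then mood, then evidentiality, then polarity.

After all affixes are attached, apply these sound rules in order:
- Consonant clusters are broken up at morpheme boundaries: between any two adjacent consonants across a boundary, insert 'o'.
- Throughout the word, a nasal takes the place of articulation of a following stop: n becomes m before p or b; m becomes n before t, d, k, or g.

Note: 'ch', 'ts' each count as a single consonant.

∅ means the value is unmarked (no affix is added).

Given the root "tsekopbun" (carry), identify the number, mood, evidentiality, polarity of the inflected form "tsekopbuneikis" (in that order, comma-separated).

dual, optative, hearsay, negative

Segment: tsekopbun-e-ik-i-s.
number: -e → dual.
mood: -ik → optative.
evidentiality: -i → hearsay.
polarity: -s → negative.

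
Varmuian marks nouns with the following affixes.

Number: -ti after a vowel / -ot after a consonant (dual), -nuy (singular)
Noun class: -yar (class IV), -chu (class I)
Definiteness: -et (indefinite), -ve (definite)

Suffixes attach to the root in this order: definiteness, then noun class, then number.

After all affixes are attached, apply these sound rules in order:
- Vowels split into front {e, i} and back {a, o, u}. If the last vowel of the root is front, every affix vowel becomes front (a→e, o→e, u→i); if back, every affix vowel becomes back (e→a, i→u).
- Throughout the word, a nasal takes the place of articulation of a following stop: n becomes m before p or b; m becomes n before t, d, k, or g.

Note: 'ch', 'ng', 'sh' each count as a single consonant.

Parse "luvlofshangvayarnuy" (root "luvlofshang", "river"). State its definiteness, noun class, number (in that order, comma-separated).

definite, class IV, singular

Segment: luvlofshang-ve-yar-nuy.
definiteness: -ve → definite.
noun class: -yar → class IV.
number: -nuy → singular.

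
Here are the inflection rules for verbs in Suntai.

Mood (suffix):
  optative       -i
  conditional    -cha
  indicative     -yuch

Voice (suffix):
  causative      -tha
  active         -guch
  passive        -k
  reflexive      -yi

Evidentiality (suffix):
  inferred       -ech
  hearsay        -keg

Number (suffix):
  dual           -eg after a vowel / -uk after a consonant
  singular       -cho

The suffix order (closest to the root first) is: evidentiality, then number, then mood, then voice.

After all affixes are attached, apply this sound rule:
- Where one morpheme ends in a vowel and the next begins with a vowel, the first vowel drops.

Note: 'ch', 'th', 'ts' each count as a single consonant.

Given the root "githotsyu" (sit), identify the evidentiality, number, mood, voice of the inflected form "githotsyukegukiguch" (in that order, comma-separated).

hearsay, dual, optative, active

Segment: githotsyu-keg-uk-i-guch.
evidentiality: -keg → hearsay.
number: -eg/uk → dual.
mood: -i → optative.
voice: -guch → active.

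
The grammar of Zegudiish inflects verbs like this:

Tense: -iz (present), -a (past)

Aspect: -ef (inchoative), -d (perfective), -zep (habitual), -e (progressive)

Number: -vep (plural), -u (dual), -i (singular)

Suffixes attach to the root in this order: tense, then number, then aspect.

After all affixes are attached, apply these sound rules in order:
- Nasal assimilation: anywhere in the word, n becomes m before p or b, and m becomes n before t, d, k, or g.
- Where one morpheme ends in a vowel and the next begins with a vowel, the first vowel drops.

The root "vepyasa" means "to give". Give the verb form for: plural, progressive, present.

vepyasizvepe

Attach tense present -iz → vepyasaiz.
Attach number plural -vep → vepyasaizvep.
Attach aspect progressive -e → vepyasaizvepe.
Nasal assimilation: no change.
Apply vowel deletion: vepyasaizvepe → vepyasizvepe.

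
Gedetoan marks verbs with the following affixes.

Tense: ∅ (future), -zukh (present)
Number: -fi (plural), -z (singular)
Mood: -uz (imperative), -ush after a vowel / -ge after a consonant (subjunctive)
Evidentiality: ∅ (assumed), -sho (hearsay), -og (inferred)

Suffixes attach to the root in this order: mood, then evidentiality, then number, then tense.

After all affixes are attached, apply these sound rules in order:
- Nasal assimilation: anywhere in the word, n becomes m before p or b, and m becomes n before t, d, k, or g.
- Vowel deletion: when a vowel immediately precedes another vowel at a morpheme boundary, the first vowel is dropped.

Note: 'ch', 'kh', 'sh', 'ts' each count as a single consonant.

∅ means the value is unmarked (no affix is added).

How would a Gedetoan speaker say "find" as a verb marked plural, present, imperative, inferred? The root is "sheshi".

Attach mood imperative -uz → sheshiuz.
Attach evidentiality inferred -og → sheshiuzog.
Attach number plural -fi → sheshiuzogfi.
Attach tense present -zukh → sheshiuzogfizukh.
Nasal assimilation: no change.
Apply vowel deletion: sheshiuzogfizukh → sheshuzogfizukh.

sheshuzogfizukh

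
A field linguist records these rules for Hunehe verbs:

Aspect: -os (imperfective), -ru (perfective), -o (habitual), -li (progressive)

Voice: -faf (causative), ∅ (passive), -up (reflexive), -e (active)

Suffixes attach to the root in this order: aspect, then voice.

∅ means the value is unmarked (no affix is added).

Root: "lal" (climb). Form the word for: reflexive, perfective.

lalruup

Attach aspect perfective -ru → lalru.
Attach voice reflexive -up → lalruup.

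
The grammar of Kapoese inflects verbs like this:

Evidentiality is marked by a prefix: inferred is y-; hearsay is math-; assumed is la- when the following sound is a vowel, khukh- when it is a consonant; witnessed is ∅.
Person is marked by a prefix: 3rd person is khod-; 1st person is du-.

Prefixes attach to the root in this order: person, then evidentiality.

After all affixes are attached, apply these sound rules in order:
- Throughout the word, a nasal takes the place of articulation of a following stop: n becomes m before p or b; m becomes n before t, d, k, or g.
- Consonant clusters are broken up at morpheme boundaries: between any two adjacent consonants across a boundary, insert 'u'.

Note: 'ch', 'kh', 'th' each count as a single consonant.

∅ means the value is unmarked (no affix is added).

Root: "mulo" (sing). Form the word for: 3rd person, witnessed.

Attach person 3rd person khod- → khodmulo.
evidentiality = witnessed: zero marking, form stays khodmulo.
Nasal assimilation: no change.
Apply epenthesis: khodmulo → khodumulo.

khodumulo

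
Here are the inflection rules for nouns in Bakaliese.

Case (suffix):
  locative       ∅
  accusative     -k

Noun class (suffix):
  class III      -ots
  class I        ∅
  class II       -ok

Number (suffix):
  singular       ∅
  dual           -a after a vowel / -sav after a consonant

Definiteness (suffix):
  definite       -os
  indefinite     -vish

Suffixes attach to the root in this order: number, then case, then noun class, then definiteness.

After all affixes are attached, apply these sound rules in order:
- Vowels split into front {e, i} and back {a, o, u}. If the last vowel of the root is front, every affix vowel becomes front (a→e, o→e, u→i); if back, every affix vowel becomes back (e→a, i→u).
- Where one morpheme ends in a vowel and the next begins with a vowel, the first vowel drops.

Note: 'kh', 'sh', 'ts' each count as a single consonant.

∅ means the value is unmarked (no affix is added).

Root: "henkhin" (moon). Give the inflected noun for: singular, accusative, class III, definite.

henkhinketses

number = singular: zero marking, form stays henkhin.
Attach case accusative -k → henkhink.
Attach noun class class III -ots → henkhinkots.
Attach definiteness definite -os → henkhinkotsos.
Apply vowel harmony: henkhinkotsos → henkhinketses.
Vowel deletion: no change.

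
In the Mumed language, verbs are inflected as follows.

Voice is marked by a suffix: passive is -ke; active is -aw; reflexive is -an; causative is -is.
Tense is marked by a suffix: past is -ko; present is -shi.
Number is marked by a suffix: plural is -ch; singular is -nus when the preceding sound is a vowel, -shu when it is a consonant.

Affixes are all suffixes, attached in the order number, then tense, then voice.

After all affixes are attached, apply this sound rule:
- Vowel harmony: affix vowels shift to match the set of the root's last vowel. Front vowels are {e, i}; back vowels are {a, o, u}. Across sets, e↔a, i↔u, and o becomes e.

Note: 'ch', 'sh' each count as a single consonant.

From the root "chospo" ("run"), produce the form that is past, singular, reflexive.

chosponuskoan

Attach number singular -nus (after vowel 'o') → chosponus.
Attach tense past -ko → chosponusko.
Attach voice reflexive -an → chosponuskoan.
Vowel harmony: no change.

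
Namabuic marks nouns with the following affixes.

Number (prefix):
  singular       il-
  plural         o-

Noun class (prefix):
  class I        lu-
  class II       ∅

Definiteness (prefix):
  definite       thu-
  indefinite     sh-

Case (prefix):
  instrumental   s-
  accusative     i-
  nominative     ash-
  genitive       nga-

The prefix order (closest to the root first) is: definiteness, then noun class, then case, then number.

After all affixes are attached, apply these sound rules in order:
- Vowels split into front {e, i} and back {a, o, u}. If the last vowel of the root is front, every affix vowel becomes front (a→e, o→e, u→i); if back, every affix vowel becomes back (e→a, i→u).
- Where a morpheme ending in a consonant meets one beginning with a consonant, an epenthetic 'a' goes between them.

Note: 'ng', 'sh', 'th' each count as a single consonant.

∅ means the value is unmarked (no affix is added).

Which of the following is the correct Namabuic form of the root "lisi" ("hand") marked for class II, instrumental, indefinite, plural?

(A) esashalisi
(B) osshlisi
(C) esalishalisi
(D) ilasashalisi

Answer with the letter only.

Attach definiteness indefinite sh- → shlisi.
noun class = class II: zero marking, form stays shlisi.
Attach case instrumental s- → sshlisi.
Attach number plural o- → osshlisi.
Apply vowel harmony: osshlisi → esshlisi.
Apply epenthesis: esshlisi → esashalisi.
So the correct form is esashalisi, option (A).
(C) esalishalisi is wrong: it uses class I instead of class II for noun class.
(B) osshlisi is wrong: it fails to apply the sound rule(s).
(D) ilasashalisi is wrong: it uses singular instead of plural for number.

A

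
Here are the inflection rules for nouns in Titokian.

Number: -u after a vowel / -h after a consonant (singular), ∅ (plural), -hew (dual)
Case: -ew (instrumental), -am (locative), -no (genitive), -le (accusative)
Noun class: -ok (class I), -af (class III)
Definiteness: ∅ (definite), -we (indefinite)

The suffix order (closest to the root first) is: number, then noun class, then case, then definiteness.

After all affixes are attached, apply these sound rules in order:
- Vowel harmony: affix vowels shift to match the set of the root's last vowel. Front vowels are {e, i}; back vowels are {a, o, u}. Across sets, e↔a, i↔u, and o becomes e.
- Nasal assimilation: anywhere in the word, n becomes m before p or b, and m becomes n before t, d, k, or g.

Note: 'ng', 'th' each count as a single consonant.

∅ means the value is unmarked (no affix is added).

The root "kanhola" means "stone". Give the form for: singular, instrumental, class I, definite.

Attach number singular -u (after vowel 'a') → kanholau.
Attach noun class class I -ok → kanholauok.
Attach case instrumental -ew → kanholauokew.
definiteness = definite: zero marking, form stays kanholauokew.
Apply vowel harmony: kanholauokew → kanholauokaw.
Nasal assimilation: no change.

kanholauokaw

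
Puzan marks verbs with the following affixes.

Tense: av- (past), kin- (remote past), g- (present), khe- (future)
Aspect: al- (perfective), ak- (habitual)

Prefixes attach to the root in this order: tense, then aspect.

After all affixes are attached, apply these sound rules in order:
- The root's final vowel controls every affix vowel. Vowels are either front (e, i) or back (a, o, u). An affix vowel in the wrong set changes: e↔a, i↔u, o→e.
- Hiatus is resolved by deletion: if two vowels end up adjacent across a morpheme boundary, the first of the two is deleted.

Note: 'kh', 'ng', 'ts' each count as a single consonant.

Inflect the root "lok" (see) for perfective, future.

Attach tense future khe- → khelok.
Attach aspect perfective al- → alkhelok.
Apply vowel harmony: alkhelok → alkhalok.
Vowel deletion: no change.

alkhalok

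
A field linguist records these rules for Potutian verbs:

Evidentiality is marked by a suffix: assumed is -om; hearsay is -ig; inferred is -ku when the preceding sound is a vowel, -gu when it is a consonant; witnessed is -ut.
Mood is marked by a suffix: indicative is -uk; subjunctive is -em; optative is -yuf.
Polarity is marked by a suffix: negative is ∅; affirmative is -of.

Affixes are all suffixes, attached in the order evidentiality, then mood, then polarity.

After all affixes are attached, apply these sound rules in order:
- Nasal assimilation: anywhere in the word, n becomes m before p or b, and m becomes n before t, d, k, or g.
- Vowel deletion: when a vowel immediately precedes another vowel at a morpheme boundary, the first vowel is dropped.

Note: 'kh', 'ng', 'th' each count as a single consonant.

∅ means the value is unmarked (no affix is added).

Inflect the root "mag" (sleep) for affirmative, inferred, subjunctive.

Attach evidentiality inferred -gu (after consonant 'g') → maggu.
Attach mood subjunctive -em → magguem.
Attach polarity affirmative -of → magguemof.
Nasal assimilation: no change.
Apply vowel deletion: magguemof → maggemof.

maggemof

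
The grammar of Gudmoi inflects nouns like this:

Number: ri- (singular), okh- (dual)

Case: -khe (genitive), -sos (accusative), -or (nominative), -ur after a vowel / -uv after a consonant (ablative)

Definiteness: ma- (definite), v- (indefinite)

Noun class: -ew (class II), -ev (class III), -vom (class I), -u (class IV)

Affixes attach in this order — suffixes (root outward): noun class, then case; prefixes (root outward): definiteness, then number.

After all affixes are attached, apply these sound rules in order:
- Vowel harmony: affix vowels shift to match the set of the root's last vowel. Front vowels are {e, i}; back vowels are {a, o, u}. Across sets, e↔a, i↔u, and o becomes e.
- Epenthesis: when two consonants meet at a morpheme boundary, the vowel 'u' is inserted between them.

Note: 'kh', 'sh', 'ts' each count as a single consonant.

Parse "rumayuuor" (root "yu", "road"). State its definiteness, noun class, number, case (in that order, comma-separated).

Segment: ri-ma-yu-u-or.
definiteness: ma- → definite.
noun class: -u → class IV.
number: ri- → singular.
case: -or → nominative.

definite, class IV, singular, nominative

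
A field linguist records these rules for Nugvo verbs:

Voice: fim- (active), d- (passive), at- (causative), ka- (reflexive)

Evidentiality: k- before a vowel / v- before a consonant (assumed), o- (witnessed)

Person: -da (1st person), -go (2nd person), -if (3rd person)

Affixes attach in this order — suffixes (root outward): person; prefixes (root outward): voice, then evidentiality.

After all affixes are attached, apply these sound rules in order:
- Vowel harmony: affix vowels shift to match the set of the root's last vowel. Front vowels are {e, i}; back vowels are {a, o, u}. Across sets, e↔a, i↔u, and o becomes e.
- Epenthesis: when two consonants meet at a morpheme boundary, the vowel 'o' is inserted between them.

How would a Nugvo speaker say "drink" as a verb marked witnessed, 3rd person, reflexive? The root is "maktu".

okamaktuuf

Attach person 3rd person -if → maktuif.
Attach voice reflexive ka- → kamaktuif.
Attach evidentiality witnessed o- → okamaktuif.
Apply vowel harmony: okamaktuif → okamaktuuf.
Epenthesis: no change.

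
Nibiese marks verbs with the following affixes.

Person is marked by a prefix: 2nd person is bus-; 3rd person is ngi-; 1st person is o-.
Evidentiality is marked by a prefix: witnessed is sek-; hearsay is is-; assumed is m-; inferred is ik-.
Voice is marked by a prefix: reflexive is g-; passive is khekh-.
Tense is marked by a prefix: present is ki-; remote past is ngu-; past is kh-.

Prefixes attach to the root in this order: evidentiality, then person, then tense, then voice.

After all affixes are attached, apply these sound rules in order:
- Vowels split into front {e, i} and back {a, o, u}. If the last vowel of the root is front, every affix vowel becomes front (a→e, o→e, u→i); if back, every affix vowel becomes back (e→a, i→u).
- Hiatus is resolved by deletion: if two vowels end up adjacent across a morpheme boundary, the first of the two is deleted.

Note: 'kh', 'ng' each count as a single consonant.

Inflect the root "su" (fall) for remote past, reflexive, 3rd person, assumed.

Attach evidentiality assumed m- → msu.
Attach person 3rd person ngi- → ngimsu.
Attach tense remote past ngu- → ngungimsu.
Attach voice reflexive g- → gngungimsu.
Apply vowel harmony: gngungimsu → gngungumsu.
Vowel deletion: no change.

gngungumsu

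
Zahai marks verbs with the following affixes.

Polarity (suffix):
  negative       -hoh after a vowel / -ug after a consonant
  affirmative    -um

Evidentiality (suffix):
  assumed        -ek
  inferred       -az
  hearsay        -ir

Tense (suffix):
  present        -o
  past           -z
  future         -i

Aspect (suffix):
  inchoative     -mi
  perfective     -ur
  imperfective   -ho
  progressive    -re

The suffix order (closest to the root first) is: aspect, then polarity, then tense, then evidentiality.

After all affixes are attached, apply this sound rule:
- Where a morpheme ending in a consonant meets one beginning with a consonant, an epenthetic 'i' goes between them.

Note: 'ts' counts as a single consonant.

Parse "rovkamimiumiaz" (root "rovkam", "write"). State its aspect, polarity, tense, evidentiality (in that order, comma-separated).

Segment: rovkam-mi-um-i-az.
aspect: -mi → inchoative.
polarity: -um → affirmative.
tense: -i → future.
evidentiality: -az → inferred.

inchoative, affirmative, future, inferred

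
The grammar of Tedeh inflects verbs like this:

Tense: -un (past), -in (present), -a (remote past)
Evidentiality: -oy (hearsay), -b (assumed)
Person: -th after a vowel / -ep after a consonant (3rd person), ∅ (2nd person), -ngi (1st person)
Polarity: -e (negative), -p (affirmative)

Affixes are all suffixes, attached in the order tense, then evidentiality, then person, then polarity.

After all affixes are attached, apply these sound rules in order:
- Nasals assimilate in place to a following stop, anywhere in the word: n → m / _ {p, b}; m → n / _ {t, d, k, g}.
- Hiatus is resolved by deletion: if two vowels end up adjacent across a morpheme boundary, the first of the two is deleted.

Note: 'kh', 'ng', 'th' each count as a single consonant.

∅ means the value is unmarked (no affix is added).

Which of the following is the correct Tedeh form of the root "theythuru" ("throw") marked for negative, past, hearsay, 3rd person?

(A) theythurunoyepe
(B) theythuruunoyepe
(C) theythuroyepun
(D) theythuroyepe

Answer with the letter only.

Attach tense past -un → theythuruun.
Attach evidentiality hearsay -oy → theythuruunoy.
Attach person 3rd person -ep (after consonant 'y') → theythuruunoyep.
Attach polarity negative -e → theythuruunoyepe.
Nasal assimilation: no change.
Apply vowel deletion: theythuruunoyepe → theythurunoyepe.
So the correct form is theythurunoyepe, option (A).
(D) theythuroyepe is wrong: it uses remote past instead of past for tense.
(C) theythuroyepun is wrong: it has the affixes in the wrong order.
(B) theythuruunoyepe is wrong: it fails to apply the sound rule(s).

A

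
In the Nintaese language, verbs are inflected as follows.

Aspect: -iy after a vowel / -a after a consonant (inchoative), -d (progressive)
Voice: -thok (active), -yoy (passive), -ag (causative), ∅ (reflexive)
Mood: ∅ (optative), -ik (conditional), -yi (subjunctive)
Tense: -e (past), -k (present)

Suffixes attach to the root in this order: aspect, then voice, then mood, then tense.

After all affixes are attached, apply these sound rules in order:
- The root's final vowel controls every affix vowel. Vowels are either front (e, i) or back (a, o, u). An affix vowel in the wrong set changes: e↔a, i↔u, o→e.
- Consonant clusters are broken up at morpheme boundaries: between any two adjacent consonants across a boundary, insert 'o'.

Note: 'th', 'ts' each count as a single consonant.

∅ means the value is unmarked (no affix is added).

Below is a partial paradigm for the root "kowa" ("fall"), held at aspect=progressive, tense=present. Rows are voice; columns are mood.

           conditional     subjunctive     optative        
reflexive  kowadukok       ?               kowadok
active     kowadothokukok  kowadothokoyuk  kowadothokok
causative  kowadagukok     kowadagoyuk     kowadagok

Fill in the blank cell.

Attach aspect progressive -d → kowad.
voice = reflexive: zero marking, form stays kowad.
Attach mood subjunctive -yi → kowadyi.
Attach tense present -k → kowadyik.
Apply vowel harmony: kowadyik → kowadyuk.
Apply epenthesis: kowadyuk → kowadoyuk.

kowadoyuk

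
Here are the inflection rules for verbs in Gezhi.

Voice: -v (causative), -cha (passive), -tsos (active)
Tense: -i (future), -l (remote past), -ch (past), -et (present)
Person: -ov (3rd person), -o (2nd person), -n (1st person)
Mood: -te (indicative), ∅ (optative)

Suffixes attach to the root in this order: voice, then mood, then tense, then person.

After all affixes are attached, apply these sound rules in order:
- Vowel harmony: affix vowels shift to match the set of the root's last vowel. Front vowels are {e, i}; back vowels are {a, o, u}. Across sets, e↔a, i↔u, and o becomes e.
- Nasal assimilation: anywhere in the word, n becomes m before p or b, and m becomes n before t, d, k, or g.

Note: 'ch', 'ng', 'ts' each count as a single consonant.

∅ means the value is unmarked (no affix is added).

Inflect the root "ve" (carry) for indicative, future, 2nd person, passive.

Attach voice passive -cha → vecha.
Attach mood indicative -te → vechate.
Attach tense future -i → vechatei.
Attach person 2nd person -o → vechateio.
Apply vowel harmony: vechateio → vecheteie.
Nasal assimilation: no change.

vecheteie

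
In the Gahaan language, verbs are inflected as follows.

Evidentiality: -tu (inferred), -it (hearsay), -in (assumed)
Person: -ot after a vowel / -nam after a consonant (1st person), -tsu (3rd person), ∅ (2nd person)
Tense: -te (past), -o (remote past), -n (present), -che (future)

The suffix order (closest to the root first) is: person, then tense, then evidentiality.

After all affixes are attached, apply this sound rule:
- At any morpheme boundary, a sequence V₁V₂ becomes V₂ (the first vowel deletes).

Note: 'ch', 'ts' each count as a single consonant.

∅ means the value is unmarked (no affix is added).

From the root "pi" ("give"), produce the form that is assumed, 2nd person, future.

person = 2nd person: zero marking, form stays pi.
Attach tense future -che → piche.
Attach evidentiality assumed -in → pichein.
Apply vowel deletion: pichein → pichin.

pichin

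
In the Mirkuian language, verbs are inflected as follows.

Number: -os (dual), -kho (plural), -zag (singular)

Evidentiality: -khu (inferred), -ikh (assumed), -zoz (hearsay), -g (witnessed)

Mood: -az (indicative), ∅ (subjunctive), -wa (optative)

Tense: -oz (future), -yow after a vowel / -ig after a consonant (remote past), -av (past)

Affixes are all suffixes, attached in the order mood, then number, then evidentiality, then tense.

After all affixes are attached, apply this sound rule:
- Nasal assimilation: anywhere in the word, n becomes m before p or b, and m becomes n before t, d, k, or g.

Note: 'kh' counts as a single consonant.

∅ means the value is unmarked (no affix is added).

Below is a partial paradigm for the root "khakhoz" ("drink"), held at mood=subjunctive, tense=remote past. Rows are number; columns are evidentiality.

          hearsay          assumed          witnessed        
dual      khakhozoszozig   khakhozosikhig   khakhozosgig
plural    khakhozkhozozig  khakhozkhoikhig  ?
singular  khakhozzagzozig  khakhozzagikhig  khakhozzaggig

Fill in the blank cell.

mood = subjunctive: zero marking, form stays khakhoz.
Attach number plural -kho → khakhozkho.
Attach evidentiality witnessed -g → khakhozkhog.
Attach tense remote past -ig (after consonant 'g') → khakhozkhogig.
Nasal assimilation: no change.

khakhozkhogig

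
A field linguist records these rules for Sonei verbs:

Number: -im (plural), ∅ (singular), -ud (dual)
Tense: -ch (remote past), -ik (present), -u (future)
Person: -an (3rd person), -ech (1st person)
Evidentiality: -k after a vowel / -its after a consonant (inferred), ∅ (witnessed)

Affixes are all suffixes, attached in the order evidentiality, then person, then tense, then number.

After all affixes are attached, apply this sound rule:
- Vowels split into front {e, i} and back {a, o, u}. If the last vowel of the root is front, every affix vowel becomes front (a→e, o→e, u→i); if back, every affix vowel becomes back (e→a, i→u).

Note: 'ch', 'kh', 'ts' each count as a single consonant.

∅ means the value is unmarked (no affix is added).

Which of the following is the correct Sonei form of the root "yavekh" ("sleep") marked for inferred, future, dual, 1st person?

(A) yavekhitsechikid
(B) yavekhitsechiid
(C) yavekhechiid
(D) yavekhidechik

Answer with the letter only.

Attach evidentiality inferred -its (after consonant 'kh') → yavekhits.
Attach person 1st person -ech → yavekhitsech.
Attach tense future -u → yavekhitsechu.
Attach number dual -ud → yavekhitsechuud.
Apply vowel harmony: yavekhitsechuud → yavekhitsechiid.
So the correct form is yavekhitsechiid, option (B).
(D) yavekhidechik is wrong: it has the affixes in the wrong order.
(A) yavekhitsechikid is wrong: it uses present instead of future for tense.
(C) yavekhechiid is wrong: it uses witnessed instead of inferred for evidentiality.

B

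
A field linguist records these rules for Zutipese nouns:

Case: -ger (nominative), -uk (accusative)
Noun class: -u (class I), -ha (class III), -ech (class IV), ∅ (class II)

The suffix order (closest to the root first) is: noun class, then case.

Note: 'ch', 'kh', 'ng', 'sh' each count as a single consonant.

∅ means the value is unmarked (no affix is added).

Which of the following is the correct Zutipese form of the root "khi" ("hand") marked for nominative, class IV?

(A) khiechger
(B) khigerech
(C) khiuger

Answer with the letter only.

Attach noun class class IV -ech → khiech.
Attach case nominative -ger → khiechger.
So the correct form is khiechger, option (A).
(C) khiuger is wrong: it uses class I instead of class IV for noun class.
(B) khigerech is wrong: it has the affixes in the wrong order.

A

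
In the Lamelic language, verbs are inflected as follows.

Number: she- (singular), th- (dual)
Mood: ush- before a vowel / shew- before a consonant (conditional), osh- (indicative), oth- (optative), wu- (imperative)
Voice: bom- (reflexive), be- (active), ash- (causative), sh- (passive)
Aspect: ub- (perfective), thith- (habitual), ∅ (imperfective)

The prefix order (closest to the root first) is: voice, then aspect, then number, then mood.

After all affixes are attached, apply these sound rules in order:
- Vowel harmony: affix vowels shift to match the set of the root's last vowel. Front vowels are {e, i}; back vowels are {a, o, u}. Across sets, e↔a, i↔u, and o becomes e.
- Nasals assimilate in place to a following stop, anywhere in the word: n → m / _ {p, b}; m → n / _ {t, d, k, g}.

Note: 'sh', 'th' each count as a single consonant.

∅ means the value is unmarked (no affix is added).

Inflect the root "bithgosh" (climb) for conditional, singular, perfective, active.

shawshaubbabithgosh

Attach voice active be- → bebithgosh.
Attach aspect perfective ub- → ubbebithgosh.
Attach number singular she- → sheubbebithgosh.
Attach mood conditional shew- (before consonant 'sh') → shewsheubbebithgosh.
Apply vowel harmony: shewsheubbebithgosh → shawshaubbabithgosh.
Nasal assimilation: no change.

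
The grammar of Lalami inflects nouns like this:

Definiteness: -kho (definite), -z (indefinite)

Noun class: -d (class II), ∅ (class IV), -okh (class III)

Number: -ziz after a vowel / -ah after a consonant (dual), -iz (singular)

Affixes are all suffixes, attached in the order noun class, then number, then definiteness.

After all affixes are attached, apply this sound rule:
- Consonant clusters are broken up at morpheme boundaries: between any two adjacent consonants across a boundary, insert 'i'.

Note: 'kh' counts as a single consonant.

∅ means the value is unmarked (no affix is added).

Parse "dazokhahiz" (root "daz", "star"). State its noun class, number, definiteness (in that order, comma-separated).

Segment: daz-okh-ah-z.
noun class: -okh → class III.
number: -ziz/ah → dual.
definiteness: -z → indefinite.

class III, dual, indefinite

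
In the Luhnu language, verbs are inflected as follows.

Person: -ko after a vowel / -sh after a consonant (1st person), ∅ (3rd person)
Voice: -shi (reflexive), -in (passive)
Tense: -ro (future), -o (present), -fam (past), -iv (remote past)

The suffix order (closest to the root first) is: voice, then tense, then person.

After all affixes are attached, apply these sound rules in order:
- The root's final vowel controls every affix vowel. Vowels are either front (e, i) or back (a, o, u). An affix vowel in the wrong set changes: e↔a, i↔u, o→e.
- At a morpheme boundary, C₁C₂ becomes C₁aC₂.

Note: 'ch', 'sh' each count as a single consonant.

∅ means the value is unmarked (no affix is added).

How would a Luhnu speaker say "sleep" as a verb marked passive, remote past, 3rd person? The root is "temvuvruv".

Attach voice passive -in → temvuvruvin.
Attach tense remote past -iv → temvuvruviniv.
person = 3rd person: zero marking, form stays temvuvruviniv.
Apply vowel harmony: temvuvruviniv → temvuvruvunuv.
Epenthesis: no change.

temvuvruvunuv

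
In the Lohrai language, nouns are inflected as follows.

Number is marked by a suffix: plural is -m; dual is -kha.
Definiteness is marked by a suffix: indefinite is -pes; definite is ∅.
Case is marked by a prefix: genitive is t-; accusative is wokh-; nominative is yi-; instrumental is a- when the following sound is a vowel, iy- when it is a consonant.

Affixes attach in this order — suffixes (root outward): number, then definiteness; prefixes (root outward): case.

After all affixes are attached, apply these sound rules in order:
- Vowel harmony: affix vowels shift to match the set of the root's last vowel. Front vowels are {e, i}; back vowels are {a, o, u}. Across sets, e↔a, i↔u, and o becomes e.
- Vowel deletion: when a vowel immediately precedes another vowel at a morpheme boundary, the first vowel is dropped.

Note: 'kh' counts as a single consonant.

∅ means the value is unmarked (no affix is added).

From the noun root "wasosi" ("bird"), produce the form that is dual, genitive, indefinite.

Attach case genitive t- → twasosi.
Attach number dual -kha → twasosikha.
Attach definiteness indefinite -pes → twasosikhapes.
Apply vowel harmony: twasosikhapes → twasosikhepes.
Vowel deletion: no change.

twasosikhepes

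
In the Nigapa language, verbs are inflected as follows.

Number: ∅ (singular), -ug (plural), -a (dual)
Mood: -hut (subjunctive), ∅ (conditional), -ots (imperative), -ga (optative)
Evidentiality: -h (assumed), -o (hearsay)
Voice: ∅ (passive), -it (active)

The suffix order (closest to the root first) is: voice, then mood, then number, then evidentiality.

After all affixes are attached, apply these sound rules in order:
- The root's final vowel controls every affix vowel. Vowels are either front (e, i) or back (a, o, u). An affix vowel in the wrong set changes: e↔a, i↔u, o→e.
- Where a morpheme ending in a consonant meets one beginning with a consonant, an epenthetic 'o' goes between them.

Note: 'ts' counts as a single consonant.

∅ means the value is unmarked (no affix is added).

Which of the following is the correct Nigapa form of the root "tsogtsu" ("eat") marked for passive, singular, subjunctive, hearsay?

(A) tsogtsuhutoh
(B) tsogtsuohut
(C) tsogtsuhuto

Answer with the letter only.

C

voice = passive: zero marking, form stays tsogtsu.
Attach mood subjunctive -hut → tsogtsuhut.
number = singular: zero marking, form stays tsogtsuhut.
Attach evidentiality hearsay -o → tsogtsuhuto.
Vowel harmony: no change.
Epenthesis: no change.
So the correct form is tsogtsuhuto, option (C).
(B) tsogtsuohut is wrong: it has the affixes in the wrong order.
(A) tsogtsuhutoh is wrong: it uses assumed instead of hearsay for evidentiality.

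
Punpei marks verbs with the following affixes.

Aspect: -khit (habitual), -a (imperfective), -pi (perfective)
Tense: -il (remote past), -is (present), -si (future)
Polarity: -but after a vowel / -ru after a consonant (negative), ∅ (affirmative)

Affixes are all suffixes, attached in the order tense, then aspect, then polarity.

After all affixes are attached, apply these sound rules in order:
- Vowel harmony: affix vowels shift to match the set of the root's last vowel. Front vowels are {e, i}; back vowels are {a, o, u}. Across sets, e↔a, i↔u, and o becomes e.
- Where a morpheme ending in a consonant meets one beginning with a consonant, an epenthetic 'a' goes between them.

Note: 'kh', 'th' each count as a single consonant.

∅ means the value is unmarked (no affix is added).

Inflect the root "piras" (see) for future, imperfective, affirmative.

Attach tense future -si → pirassi.
Attach aspect imperfective -a → pirassia.
polarity = affirmative: zero marking, form stays pirassia.
Apply vowel harmony: pirassia → pirassua.
Apply epenthesis: pirassua → pirasasua.

pirasasua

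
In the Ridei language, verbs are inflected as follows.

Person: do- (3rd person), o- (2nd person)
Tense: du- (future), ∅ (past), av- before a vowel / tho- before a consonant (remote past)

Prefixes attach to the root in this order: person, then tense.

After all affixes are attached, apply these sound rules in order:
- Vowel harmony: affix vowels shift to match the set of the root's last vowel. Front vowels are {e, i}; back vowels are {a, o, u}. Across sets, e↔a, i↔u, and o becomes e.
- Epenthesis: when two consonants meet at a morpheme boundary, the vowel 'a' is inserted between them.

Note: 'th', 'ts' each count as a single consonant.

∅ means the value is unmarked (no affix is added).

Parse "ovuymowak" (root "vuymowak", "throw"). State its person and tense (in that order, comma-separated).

Segment: o-vuymowak.
person: o- → 2nd person.
tense: ∅ → past.

2nd person, past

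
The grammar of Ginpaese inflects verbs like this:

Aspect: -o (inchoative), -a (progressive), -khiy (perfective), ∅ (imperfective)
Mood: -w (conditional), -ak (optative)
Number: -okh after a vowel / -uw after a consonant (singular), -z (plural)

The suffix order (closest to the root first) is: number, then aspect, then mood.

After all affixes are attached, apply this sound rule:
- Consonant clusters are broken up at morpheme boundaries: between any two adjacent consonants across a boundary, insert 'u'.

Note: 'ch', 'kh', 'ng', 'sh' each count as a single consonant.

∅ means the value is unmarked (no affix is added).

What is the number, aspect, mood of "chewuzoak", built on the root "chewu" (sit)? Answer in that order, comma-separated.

Segment: chewu-z-o-ak.
number: -z → plural.
aspect: -o → inchoative.
mood: -ak → optative.

plural, inchoative, optative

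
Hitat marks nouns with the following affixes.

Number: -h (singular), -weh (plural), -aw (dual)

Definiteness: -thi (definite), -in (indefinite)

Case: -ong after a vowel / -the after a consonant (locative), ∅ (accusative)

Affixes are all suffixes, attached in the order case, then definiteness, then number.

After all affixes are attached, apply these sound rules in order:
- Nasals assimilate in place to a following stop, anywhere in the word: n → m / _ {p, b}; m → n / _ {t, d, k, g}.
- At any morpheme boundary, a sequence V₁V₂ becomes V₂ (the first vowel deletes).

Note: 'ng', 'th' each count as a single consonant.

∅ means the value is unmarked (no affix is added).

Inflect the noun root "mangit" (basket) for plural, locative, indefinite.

Attach case locative -the (after consonant 't') → mangitthe.
Attach definiteness indefinite -in → mangitthein.
Attach number plural -weh → mangittheinweh.
Nasal assimilation: no change.
Apply vowel deletion: mangittheinweh → mangitthinweh.

mangitthinweh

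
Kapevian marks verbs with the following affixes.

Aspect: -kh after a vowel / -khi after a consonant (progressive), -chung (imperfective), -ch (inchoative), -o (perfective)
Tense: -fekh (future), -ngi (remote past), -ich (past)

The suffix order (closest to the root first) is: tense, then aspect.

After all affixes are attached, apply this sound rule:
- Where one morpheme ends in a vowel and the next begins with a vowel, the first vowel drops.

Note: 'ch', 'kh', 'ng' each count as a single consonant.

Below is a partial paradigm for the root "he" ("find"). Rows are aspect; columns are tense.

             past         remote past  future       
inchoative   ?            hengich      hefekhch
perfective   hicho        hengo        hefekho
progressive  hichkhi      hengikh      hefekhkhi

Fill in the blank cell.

hichch

Attach tense past -ich → heich.
Attach aspect inchoative -ch → heichch.
Apply vowel deletion: heichch → hichch.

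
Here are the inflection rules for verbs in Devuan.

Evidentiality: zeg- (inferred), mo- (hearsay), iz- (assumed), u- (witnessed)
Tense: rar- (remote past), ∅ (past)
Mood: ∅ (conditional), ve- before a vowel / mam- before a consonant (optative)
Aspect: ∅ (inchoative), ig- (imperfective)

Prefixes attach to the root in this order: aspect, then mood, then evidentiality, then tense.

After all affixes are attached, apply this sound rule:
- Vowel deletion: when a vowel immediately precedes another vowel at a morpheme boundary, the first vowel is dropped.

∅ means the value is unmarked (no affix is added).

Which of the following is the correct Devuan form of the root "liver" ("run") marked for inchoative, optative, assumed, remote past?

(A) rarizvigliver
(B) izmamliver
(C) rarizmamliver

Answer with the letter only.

C

aspect = inchoative: zero marking, form stays liver.
Attach mood optative mam- (before consonant 'l') → mamliver.
Attach evidentiality assumed iz- → izmamliver.
Attach tense remote past rar- → rarizmamliver.
Vowel deletion: no change.
So the correct form is rarizmamliver, option (C).
(B) izmamliver is wrong: it uses past instead of remote past for tense.
(A) rarizvigliver is wrong: it uses imperfective instead of inchoative for aspect.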